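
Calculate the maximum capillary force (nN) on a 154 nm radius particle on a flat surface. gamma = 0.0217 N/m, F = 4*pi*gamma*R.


Convert radius: R = 154 nm = 1.54e-07 m
F = 4 * pi * gamma * R
F = 4 * pi * 0.0217 * 1.54e-07
F = 4.19943e-08 N = 41.9943 nN

41.9943


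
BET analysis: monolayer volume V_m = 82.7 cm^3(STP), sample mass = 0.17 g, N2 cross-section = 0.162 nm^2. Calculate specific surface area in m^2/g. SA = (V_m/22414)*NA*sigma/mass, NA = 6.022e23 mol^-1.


Number of moles in monolayer = V_m / 22414 = 82.7 / 22414 = 0.00368966
Number of molecules = moles * NA = 0.00368966 * 6.022e23
SA = molecules * sigma / mass
SA = (82.7 / 22414) * 6.022e23 * 0.162e-18 / 0.17
SA = 2117.4 m^2/g

2117.4


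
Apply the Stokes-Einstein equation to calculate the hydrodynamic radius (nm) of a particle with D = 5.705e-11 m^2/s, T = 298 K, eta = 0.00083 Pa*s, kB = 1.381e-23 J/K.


Stokes-Einstein: R = kB*T / (6*pi*eta*D)
R = 1.381e-23 * 298 / (6 * pi * 0.00083 * 5.705e-11)
R = 4.61079e-09 m = 4.61 nm

4.61


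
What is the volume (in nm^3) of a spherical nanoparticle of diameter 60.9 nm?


Radius r = 60.9/2 = 30.45 nm
Volume V = (4/3) * pi * r^3
V = (4/3) * pi * (30.45)^3
V = 118263.44 nm^3

118263.44


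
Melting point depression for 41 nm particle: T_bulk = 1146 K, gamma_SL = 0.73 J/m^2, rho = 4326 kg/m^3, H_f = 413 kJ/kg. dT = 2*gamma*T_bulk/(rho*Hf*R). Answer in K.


Radius R = 41/2 = 20.5 nm = 2.05e-08 m
Convert H_f = 413 kJ/kg = 413000 J/kg
dT = 2 * gamma_SL * T_bulk / (rho * H_f * R)
dT = 2 * 0.73 * 1146 / (4326 * 413000 * 2.05e-08)
dT = 45.7 K

45.7


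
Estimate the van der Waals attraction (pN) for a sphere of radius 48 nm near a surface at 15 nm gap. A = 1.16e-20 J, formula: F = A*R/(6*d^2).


Convert to SI: R = 48 nm = 4.8e-08 m, d = 15 nm = 1.5e-08 m
F = A * R / (6 * d^2)
F = 1.16e-20 * 4.8e-08 / (6 * (1.5e-08)^2)
F = 4.12444e-13 N = 0.412 pN

0.412


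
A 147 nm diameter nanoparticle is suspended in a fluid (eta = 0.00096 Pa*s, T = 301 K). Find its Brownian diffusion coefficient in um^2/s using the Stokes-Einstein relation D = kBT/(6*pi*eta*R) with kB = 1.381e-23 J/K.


Radius R = 147/2 = 73.5 nm = 7.35e-08 m
D = kB*T / (6*pi*eta*R)
D = 1.381e-23 * 301 / (6 * pi * 0.00096 * 7.35e-08)
D = 3.12536e-12 m^2/s = 3.125 um^2/s

3.125


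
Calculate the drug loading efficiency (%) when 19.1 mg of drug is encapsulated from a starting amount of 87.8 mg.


Drug loading efficiency = (drug loaded / drug initial) * 100
DLE = 19.1 / 87.8 * 100
DLE = 0.2175 * 100
DLE = 21.75%

21.75


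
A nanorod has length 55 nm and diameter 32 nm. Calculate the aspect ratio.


Aspect ratio AR = length / diameter
AR = 55 / 32
AR = 1.72

1.72


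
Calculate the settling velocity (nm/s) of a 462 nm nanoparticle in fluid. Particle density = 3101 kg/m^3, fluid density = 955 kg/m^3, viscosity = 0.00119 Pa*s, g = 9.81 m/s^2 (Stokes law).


Radius R = 462/2 nm = 2.31e-07 m
Density difference = 3101 - 955 = 2146 kg/m^3
v = 2 * R^2 * (rho_p - rho_f) * g / (9 * eta)
v = 2 * (2.31e-07)^2 * 2146 * 9.81 / (9 * 0.00119)
v = 2.0978e-07 m/s = 209.7796 nm/s

209.7796


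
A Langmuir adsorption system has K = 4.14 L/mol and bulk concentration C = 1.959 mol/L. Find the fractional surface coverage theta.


Langmuir isotherm: theta = K*C / (1 + K*C)
K*C = 4.14 * 1.959 = 8.11026
theta = 8.11026 / (1 + 8.11026) = 8.11026 / 9.11026
theta = 0.8902

0.8902


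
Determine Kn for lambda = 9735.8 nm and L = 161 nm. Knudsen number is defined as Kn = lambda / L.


Knudsen number Kn = lambda / L
Kn = 9735.8 / 161
Kn = 60.4708

60.4708


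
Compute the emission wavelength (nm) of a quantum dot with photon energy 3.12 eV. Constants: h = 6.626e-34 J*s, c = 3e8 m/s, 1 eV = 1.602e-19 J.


Convert energy: E = 3.12 eV = 3.12 * 1.602e-19 = 4.99824e-19 J
lambda = h*c / E = 6.626e-34 * 3e8 / 4.99824e-19
lambda = 3.977e-07 m = 397.7 nm

397.7


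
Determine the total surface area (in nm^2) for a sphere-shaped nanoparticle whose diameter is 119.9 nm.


Radius r = 119.9/2 = 59.95 nm
Surface area SA = 4 * pi * r^2
SA = 4 * pi * (59.95)^2
SA = 45163.57 nm^2

45163.57


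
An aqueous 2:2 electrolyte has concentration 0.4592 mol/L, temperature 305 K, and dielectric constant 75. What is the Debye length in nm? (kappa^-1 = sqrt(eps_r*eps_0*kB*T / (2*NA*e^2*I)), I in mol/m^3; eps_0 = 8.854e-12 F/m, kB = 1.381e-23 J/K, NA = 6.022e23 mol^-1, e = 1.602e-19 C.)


Ionic strength I = 0.4592 * 2^2 * 1000 = 1836.8 mol/m^3
kappa^-1 = sqrt(75 * 8.854e-12 * 1.381e-23 * 305 / (2 * 6.022e23 * (1.602e-19)^2 * 1836.8))
kappa^-1 = 0.222 nm

0.222


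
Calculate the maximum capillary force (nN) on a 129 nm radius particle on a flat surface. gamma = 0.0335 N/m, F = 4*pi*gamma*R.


Convert radius: R = 129 nm = 1.29e-07 m
F = 4 * pi * gamma * R
F = 4 * pi * 0.0335 * 1.29e-07
F = 5.43056e-08 N = 54.3056 nN

54.3056


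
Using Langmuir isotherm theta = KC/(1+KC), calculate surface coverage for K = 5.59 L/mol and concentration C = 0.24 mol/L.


Langmuir isotherm: theta = K*C / (1 + K*C)
K*C = 5.59 * 0.24 = 1.3416
theta = 1.3416 / (1 + 1.3416) = 1.3416 / 2.3416
theta = 0.5729

0.5729


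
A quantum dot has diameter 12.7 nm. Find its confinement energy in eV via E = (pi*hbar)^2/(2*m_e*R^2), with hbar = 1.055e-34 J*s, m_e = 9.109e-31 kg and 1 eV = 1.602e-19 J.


Radius R = 12.7/2 = 6.35 nm = 6.35e-09 m
E = (pi * 1.055e-34)^2 / (2 * 9.109e-31 * (6.35e-09)^2)
E(J) = 1.4954e-21
E = E(J) / 1.602e-19 = 0.0093 eV

0.0093


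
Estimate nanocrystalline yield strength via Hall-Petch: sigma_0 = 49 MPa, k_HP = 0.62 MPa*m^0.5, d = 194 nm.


d = 194 nm = 1.94e-07 m
sqrt(d) = 0.0004404543
Hall-Petch contribution = k / sqrt(d) = 0.62 / 0.0004404543 = 1407.6 MPa
sigma = sigma_0 + k/sqrt(d) = 49 + 1407.6 = 1456.6 MPa

1456.6


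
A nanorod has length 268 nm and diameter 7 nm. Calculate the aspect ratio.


Aspect ratio AR = length / diameter
AR = 268 / 7
AR = 38.29

38.29


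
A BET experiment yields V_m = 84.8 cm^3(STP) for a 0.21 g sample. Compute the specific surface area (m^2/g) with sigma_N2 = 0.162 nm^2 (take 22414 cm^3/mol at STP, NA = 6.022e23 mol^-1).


Number of moles in monolayer = V_m / 22414 = 84.8 / 22414 = 0.00378335
Number of molecules = moles * NA = 0.00378335 * 6.022e23
SA = molecules * sigma / mass
SA = (84.8 / 22414) * 6.022e23 * 0.162e-18 / 0.21
SA = 1757.6 m^2/g

1757.6


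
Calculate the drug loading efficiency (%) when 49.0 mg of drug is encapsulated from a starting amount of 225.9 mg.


Drug loading efficiency = (drug loaded / drug initial) * 100
DLE = 49.0 / 225.9 * 100
DLE = 0.2169 * 100
DLE = 21.69%

21.69


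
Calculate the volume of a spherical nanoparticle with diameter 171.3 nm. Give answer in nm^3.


Radius r = 171.3/2 = 85.65 nm
Volume V = (4/3) * pi * r^3
V = (4/3) * pi * (85.65)^3
V = 2631908.04 nm^3

2631908.04


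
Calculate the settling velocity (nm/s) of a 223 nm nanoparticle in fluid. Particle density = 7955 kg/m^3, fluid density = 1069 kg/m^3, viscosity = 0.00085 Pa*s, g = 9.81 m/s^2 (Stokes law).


Radius R = 223/2 nm = 1.115e-07 m
Density difference = 7955 - 1069 = 6886 kg/m^3
v = 2 * R^2 * (rho_p - rho_f) * g / (9 * eta)
v = 2 * (1.115e-07)^2 * 6886 * 9.81 / (9 * 0.00085)
v = 2.19561e-07 m/s = 219.5606 nm/s

219.5606


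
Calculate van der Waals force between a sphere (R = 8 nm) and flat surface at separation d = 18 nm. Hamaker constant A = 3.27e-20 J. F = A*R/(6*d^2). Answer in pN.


Convert to SI: R = 8 nm = 8e-09 m, d = 18 nm = 1.8e-08 m
F = A * R / (6 * d^2)
F = 3.27e-20 * 8e-09 / (6 * (1.8e-08)^2)
F = 1.34568e-13 N = 0.135 pN

0.135


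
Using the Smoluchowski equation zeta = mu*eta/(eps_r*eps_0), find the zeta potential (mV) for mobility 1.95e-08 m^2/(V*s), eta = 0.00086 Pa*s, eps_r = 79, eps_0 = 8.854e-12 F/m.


Smoluchowski equation: zeta = mu * eta / (eps_r * eps_0)
zeta = 1.95e-08 * 0.00086 / (79 * 8.854e-12)
zeta = 0.023975 V = 23.98 mV

23.98


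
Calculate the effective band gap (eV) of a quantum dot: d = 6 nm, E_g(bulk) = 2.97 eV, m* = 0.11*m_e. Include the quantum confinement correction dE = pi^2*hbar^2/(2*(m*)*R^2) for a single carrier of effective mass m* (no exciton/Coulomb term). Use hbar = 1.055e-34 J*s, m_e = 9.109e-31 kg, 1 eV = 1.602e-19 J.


Radius R = 6/2 nm = 3e-09 m
Confinement energy dE = pi^2 * hbar^2 / (2 * m_eff * m_e * R^2)
dE = pi^2 * (1.055e-34)^2 / (2 * 0.11 * 9.109e-31 * (3e-09)^2) J, divided by 1.602e-19 J/eV
dE = 0.3802 eV
Total band gap = E_g(bulk) + dE = 2.97 + 0.3802 = 3.3502 eV

3.3502


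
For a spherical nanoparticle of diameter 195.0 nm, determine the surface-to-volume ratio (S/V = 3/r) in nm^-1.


Radius r = 195.0/2 = 97.5 nm
S/V = 3 / r = 3 / 97.5
S/V = 0.0308 nm^-1

0.0308


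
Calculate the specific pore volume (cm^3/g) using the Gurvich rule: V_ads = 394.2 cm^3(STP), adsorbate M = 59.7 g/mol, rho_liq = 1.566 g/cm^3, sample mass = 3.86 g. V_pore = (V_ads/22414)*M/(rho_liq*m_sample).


Moles adsorbed n = V_ads / 22414 = 394.2 / 22414 = 1.758722e-02 mol
Liquid volume V_liq = n * M / rho_liq = 1.758722e-02 * 59.7 / 1.566 = 0.67047 cm^3
Specific pore volume V_pore = V_liq / m_sample = 0.67047 / 3.86
V_pore = 0.1737 cm^3/g

0.1737


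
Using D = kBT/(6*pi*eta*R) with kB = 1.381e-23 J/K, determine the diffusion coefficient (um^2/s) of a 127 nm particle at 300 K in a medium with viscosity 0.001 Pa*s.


Radius R = 127/2 = 63.5 nm = 6.35e-08 m
D = kB*T / (6*pi*eta*R)
D = 1.381e-23 * 300 / (6 * pi * 0.001 * 6.35e-08)
D = 3.46131e-12 m^2/s = 3.461 um^2/s

3.461


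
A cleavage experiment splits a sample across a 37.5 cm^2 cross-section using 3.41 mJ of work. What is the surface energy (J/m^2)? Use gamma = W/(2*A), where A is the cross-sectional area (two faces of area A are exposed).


Convert: A = 37.5 cm^2 = 0.00375 m^2, W = 3.41 mJ = 0.00341 J
Cleaving exposes two faces of area A, so total new surface = 2*A and gamma = W / (2*A)
gamma = 0.00341 / (2 * 0.00375)
gamma = 0.455 J/m^2

0.455


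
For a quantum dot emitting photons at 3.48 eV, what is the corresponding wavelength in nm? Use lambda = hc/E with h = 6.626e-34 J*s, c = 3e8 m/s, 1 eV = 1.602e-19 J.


Convert energy: E = 3.48 eV = 3.48 * 1.602e-19 = 5.57496e-19 J
lambda = h*c / E = 6.626e-34 * 3e8 / 5.57496e-19
lambda = 3.56559e-07 m = 356.6 nm

356.6


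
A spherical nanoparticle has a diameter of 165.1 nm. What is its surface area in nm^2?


Radius r = 165.1/2 = 82.55 nm
Surface area SA = 4 * pi * r^2
SA = 4 * pi * (82.55)^2
SA = 85633.56 nm^2

85633.56


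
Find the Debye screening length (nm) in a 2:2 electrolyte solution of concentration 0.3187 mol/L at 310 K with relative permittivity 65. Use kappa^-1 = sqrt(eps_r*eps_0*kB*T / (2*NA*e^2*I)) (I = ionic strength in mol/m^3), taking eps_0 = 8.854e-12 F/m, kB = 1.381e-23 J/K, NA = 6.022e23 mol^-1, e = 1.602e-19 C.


Ionic strength I = 0.3187 * 2^2 * 1000 = 1274.8 mol/m^3
kappa^-1 = sqrt(65 * 8.854e-12 * 1.381e-23 * 310 / (2 * 6.022e23 * (1.602e-19)^2 * 1274.8))
kappa^-1 = 0.25 nm

0.25


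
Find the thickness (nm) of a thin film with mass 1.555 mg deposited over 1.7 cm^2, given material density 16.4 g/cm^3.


Convert: m = 1.555 mg = 1.5550e-06 kg, A = 1.7 cm^2 = 1.7000e-04 m^2, rho = 16.4 g/cm^3 = 16400 kg/m^3
t = m / (A * rho)
t = 1.5550e-06 / (1.7000e-04 * 16400)
t = 5.5775e-07 m = 557.7 nm

557.7


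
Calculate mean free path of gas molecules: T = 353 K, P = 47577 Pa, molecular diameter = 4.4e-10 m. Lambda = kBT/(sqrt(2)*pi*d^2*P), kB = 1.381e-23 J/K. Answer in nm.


Mean free path: lambda = kB*T / (sqrt(2) * pi * d^2 * P)
lambda = 1.381e-23 * 353 / (sqrt(2) * pi * (4.4e-10)^2 * 47577)
lambda = 1.19125e-07 m
lambda = 119.12 nm

119.12


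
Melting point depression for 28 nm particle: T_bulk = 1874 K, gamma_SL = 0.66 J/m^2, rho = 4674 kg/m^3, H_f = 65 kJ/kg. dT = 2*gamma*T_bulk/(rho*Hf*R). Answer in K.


Radius R = 28/2 = 14 nm = 1.4e-08 m
Convert H_f = 65 kJ/kg = 65000 J/kg
dT = 2 * gamma_SL * T_bulk / (rho * H_f * R)
dT = 2 * 0.66 * 1874 / (4674 * 65000 * 1.4e-08)
dT = 581.6 K

581.6


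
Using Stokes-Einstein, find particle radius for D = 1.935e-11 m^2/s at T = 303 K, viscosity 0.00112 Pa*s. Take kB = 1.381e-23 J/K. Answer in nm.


Stokes-Einstein: R = kB*T / (6*pi*eta*D)
R = 1.381e-23 * 303 / (6 * pi * 0.00112 * 1.935e-11)
R = 1.02432e-08 m = 10.24 nm

10.24


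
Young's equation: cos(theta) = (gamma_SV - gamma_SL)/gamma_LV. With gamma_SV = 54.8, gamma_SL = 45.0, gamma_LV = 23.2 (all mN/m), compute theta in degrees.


cos(theta) = (gamma_SV - gamma_SL) / gamma_LV
cos(theta) = (54.8 - 45.0) / 23.2
cos(theta) = 0.422414
theta = arccos(0.422414) = 65.01 degrees

65.01


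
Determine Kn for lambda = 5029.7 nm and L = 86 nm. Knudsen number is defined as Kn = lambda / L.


Knudsen number Kn = lambda / L
Kn = 5029.7 / 86
Kn = 58.4849

58.4849


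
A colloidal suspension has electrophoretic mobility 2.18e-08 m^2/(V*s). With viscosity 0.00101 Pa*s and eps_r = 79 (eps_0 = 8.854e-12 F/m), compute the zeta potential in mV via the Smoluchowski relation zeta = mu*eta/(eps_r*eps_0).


Smoluchowski equation: zeta = mu * eta / (eps_r * eps_0)
zeta = 2.18e-08 * 0.00101 / (79 * 8.854e-12)
zeta = 0.031478 V = 31.48 mV

31.48


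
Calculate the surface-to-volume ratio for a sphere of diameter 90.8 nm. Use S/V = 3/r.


Radius r = 90.8/2 = 45.4 nm
S/V = 3 / r = 3 / 45.4
S/V = 0.0661 nm^-1

0.0661


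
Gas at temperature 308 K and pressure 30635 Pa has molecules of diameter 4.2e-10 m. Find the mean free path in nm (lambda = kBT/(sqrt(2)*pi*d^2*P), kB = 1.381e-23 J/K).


Mean free path: lambda = kB*T / (sqrt(2) * pi * d^2 * P)
lambda = 1.381e-23 * 308 / (sqrt(2) * pi * (4.2e-10)^2 * 30635)
lambda = 1.77159e-07 m
lambda = 177.16 nm

177.16


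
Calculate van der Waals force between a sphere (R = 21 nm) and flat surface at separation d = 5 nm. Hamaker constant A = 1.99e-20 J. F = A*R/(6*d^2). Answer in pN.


Convert to SI: R = 21 nm = 2.1e-08 m, d = 5 nm = 5e-09 m
F = A * R / (6 * d^2)
F = 1.99e-20 * 2.1e-08 / (6 * (5e-09)^2)
F = 2.786e-12 N = 2.786 pN

2.786


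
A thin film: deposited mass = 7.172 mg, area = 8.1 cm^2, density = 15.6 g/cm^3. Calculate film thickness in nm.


Convert: m = 7.172 mg = 7.1720e-06 kg, A = 8.1 cm^2 = 8.1000e-04 m^2, rho = 15.6 g/cm^3 = 15600 kg/m^3
t = m / (A * rho)
t = 7.1720e-06 / (8.1000e-04 * 15600)
t = 5.6758e-07 m = 567.6 nm

567.6


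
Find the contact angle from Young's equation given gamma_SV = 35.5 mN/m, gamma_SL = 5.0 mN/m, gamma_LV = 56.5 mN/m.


cos(theta) = (gamma_SV - gamma_SL) / gamma_LV
cos(theta) = (35.5 - 5.0) / 56.5
cos(theta) = 0.539823
theta = arccos(0.539823) = 57.33 degrees

57.33


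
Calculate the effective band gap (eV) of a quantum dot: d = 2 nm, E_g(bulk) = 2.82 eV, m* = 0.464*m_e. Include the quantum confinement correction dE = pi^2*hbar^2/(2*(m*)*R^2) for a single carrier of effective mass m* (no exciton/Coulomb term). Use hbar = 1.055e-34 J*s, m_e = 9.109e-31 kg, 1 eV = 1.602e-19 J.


Radius R = 2/2 nm = 1e-09 m
Confinement energy dE = pi^2 * hbar^2 / (2 * m_eff * m_e * R^2)
dE = pi^2 * (1.055e-34)^2 / (2 * 0.464 * 9.109e-31 * (1e-09)^2) J, divided by 1.602e-19 J/eV
dE = 0.8112 eV
Total band gap = E_g(bulk) + dE = 2.82 + 0.8112 = 3.6312 eV

3.6312


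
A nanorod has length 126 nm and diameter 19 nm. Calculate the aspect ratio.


Aspect ratio AR = length / diameter
AR = 126 / 19
AR = 6.63

6.63


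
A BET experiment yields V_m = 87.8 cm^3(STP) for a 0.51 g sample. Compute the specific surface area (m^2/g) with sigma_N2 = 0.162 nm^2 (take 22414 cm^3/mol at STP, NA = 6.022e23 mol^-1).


Number of moles in monolayer = V_m / 22414 = 87.8 / 22414 = 0.00391719
Number of molecules = moles * NA = 0.00391719 * 6.022e23
SA = molecules * sigma / mass
SA = (87.8 / 22414) * 6.022e23 * 0.162e-18 / 0.51
SA = 749.3 m^2/g

749.3


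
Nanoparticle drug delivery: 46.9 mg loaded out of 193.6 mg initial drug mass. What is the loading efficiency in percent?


Drug loading efficiency = (drug loaded / drug initial) * 100
DLE = 46.9 / 193.6 * 100
DLE = 0.2423 * 100
DLE = 24.23%

24.23


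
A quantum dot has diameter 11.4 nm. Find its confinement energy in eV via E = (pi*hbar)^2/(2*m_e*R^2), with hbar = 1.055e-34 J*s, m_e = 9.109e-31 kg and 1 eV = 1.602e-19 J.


Radius R = 11.4/2 = 5.7 nm = 5.7e-09 m
E = (pi * 1.055e-34)^2 / (2 * 9.109e-31 * (5.7e-09)^2)
E(J) = 1.8559e-21
E = E(J) / 1.602e-19 = 0.0116 eV

0.0116


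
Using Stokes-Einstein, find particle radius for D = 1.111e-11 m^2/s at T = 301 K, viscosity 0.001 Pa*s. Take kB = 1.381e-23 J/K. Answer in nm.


Stokes-Einstein: R = kB*T / (6*pi*eta*D)
R = 1.381e-23 * 301 / (6 * pi * 0.001 * 1.111e-11)
R = 1.98493e-08 m = 19.85 nm

19.85


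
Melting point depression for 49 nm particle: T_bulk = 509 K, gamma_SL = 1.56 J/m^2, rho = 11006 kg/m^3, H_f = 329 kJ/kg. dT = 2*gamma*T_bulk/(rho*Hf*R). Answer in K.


Radius R = 49/2 = 24.5 nm = 2.45e-08 m
Convert H_f = 329 kJ/kg = 329000 J/kg
dT = 2 * gamma_SL * T_bulk / (rho * H_f * R)
dT = 2 * 1.56 * 509 / (11006 * 329000 * 2.45e-08)
dT = 17.9 K

17.9


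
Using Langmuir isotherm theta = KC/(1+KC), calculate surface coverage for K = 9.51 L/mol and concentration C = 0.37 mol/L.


Langmuir isotherm: theta = K*C / (1 + K*C)
K*C = 9.51 * 0.37 = 3.5187
theta = 3.5187 / (1 + 3.5187) = 3.5187 / 4.5187
theta = 0.7787

0.7787


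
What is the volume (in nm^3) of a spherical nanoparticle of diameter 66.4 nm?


Radius r = 66.4/2 = 33.2 nm
Volume V = (4/3) * pi * r^3
V = (4/3) * pi * (33.2)^3
V = 153286.13 nm^3

153286.13


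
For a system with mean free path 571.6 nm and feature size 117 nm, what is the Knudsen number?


Knudsen number Kn = lambda / L
Kn = 571.6 / 117
Kn = 4.8855

4.8855


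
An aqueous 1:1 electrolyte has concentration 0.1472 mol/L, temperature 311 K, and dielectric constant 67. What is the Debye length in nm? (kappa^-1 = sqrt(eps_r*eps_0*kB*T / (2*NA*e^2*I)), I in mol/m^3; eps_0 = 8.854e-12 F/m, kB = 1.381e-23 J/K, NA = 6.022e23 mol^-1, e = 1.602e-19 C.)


Ionic strength I = 0.1472 * 1^2 * 1000 = 147.2 mol/m^3
kappa^-1 = sqrt(67 * 8.854e-12 * 1.381e-23 * 311 / (2 * 6.022e23 * (1.602e-19)^2 * 147.2))
kappa^-1 = 0.748 nm

0.748


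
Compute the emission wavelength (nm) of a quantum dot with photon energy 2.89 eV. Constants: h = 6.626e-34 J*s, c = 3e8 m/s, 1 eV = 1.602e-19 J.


Convert energy: E = 2.89 eV = 2.89 * 1.602e-19 = 4.62978e-19 J
lambda = h*c / E = 6.626e-34 * 3e8 / 4.62978e-19
lambda = 4.29351e-07 m = 429.4 nm

429.4


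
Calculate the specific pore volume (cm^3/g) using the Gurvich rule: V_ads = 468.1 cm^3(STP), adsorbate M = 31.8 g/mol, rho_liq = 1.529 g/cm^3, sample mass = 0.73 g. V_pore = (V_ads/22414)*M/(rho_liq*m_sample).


Moles adsorbed n = V_ads / 22414 = 468.1 / 22414 = 2.088427e-02 mol
Liquid volume V_liq = n * M / rho_liq = 2.088427e-02 * 31.8 / 1.529 = 0.43435 cm^3
Specific pore volume V_pore = V_liq / m_sample = 0.43435 / 0.73
V_pore = 0.595 cm^3/g

0.595


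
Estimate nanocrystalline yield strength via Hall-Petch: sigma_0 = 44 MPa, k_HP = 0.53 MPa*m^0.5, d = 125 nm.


d = 125 nm = 1.25e-07 m
sqrt(d) = 0.0003535534
Hall-Petch contribution = k / sqrt(d) = 0.53 / 0.0003535534 = 1499.1 MPa
sigma = sigma_0 + k/sqrt(d) = 44 + 1499.1 = 1543.1 MPa

1543.1


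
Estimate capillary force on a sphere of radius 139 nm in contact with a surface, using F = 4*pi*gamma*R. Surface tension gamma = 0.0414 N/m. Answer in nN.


Convert radius: R = 139 nm = 1.39e-07 m
F = 4 * pi * gamma * R
F = 4 * pi * 0.0414 * 1.39e-07
F = 7.23144e-08 N = 72.3144 nN

72.3144


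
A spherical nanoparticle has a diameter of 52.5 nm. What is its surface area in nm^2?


Radius r = 52.5/2 = 26.25 nm
Surface area SA = 4 * pi * r^2
SA = 4 * pi * (26.25)^2
SA = 8659.01 nm^2

8659.01


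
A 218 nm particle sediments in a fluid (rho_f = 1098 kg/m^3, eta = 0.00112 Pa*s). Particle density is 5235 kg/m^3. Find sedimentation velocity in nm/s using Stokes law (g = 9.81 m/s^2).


Radius R = 218/2 nm = 1.09e-07 m
Density difference = 5235 - 1098 = 4137 kg/m^3
v = 2 * R^2 * (rho_p - rho_f) * g / (9 * eta)
v = 2 * (1.09e-07)^2 * 4137 * 9.81 / (9 * 0.00112)
v = 9.56703e-08 m/s = 95.6703 nm/s

95.6703


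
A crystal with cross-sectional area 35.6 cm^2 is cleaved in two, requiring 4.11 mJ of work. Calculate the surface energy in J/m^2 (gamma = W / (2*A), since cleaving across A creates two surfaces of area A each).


Convert: A = 35.6 cm^2 = 0.00356 m^2, W = 4.11 mJ = 0.00411 J
Cleaving exposes two faces of area A, so total new surface = 2*A and gamma = W / (2*A)
gamma = 0.00411 / (2 * 0.00356)
gamma = 0.577 J/m^2

0.577


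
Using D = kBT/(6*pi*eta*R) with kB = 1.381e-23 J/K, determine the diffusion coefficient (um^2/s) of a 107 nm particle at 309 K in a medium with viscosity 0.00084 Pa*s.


Radius R = 107/2 = 53.5 nm = 5.35e-08 m
D = kB*T / (6*pi*eta*R)
D = 1.381e-23 * 309 / (6 * pi * 0.00084 * 5.35e-08)
D = 5.03753e-12 m^2/s = 5.038 um^2/s

5.038


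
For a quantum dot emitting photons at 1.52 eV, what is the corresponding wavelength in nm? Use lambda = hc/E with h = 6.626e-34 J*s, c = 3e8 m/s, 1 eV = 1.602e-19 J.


Convert energy: E = 1.52 eV = 1.52 * 1.602e-19 = 2.43504e-19 J
lambda = h*c / E = 6.626e-34 * 3e8 / 2.43504e-19
lambda = 8.16332e-07 m = 816.3 nm

816.3


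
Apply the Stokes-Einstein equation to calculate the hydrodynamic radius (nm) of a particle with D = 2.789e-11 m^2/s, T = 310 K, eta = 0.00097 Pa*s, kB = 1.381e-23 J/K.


Stokes-Einstein: R = kB*T / (6*pi*eta*D)
R = 1.381e-23 * 310 / (6 * pi * 0.00097 * 2.789e-11)
R = 8.39526e-09 m = 8.4 nm

8.4


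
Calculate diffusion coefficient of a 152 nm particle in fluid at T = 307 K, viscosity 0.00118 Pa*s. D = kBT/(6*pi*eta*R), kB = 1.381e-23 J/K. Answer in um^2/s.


Radius R = 152/2 = 76 nm = 7.6e-08 m
D = kB*T / (6*pi*eta*R)
D = 1.381e-23 * 307 / (6 * pi * 0.00118 * 7.6e-08)
D = 2.50805e-12 m^2/s = 2.508 um^2/s

2.508


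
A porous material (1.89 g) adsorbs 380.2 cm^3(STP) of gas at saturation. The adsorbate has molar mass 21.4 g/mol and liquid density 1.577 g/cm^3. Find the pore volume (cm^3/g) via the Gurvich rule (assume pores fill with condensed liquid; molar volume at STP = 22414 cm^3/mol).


Moles adsorbed n = V_ads / 22414 = 380.2 / 22414 = 1.696261e-02 mol
Liquid volume V_liq = n * M / rho_liq = 1.696261e-02 * 21.4 / 1.577 = 0.23018 cm^3
Specific pore volume V_pore = V_liq / m_sample = 0.23018 / 1.89
V_pore = 0.1218 cm^3/g

0.1218


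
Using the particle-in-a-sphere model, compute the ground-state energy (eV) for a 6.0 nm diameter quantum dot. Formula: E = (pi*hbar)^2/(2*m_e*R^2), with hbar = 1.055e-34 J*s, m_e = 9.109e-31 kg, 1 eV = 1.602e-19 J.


Radius R = 6.0/2 = 3 nm = 3e-09 m
E = (pi * 1.055e-34)^2 / (2 * 9.109e-31 * (3e-09)^2)
E(J) = 6.69979e-21
E = E(J) / 1.602e-19 = 0.0418 eV

0.0418


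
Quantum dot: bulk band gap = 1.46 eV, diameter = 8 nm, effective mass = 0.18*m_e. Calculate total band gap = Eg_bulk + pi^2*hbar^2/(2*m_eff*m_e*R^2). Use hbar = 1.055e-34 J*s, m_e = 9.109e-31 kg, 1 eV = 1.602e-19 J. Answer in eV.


Radius R = 8/2 nm = 4e-09 m
Confinement energy dE = pi^2 * hbar^2 / (2 * m_eff * m_e * R^2)
dE = pi^2 * (1.055e-34)^2 / (2 * 0.18 * 9.109e-31 * (4e-09)^2) J, divided by 1.602e-19 J/eV
dE = 0.1307 eV
Total band gap = E_g(bulk) + dE = 1.46 + 0.1307 = 1.5907 eV

1.5907


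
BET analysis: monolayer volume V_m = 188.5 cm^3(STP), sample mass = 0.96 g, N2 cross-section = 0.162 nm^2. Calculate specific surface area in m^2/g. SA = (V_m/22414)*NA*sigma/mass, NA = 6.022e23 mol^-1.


Number of moles in monolayer = V_m / 22414 = 188.5 / 22414 = 0.00840992
Number of molecules = moles * NA = 0.00840992 * 6.022e23
SA = molecules * sigma / mass
SA = (188.5 / 22414) * 6.022e23 * 0.162e-18 / 0.96
SA = 854.6 m^2/g

854.6


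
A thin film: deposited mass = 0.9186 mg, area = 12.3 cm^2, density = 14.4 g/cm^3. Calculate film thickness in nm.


Convert: m = 0.9186 mg = 9.1860e-07 kg, A = 12.3 cm^2 = 1.2300e-03 m^2, rho = 14.4 g/cm^3 = 14400 kg/m^3
t = m / (A * rho)
t = 9.1860e-07 / (1.2300e-03 * 14400)
t = 5.1863e-08 m = 51.9 nm

51.9


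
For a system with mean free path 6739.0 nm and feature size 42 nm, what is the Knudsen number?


Knudsen number Kn = lambda / L
Kn = 6739.0 / 42
Kn = 160.4524

160.4524


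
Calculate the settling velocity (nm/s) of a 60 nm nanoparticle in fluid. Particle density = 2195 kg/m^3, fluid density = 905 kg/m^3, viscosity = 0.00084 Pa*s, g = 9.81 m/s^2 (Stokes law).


Radius R = 60/2 nm = 3e-08 m
Density difference = 2195 - 905 = 1290 kg/m^3
v = 2 * R^2 * (rho_p - rho_f) * g / (9 * eta)
v = 2 * (3e-08)^2 * 1290 * 9.81 / (9 * 0.00084)
v = 3.01307e-09 m/s = 3.0131 nm/s

3.0131


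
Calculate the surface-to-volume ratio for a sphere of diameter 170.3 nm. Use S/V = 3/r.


Radius r = 170.3/2 = 85.15 nm
S/V = 3 / r = 3 / 85.15
S/V = 0.0352 nm^-1

0.0352


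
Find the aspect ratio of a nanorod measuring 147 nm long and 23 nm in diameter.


Aspect ratio AR = length / diameter
AR = 147 / 23
AR = 6.39

6.39


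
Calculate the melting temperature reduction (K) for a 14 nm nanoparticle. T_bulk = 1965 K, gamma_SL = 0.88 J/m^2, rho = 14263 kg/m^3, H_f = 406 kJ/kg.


Radius R = 14/2 = 7 nm = 7e-09 m
Convert H_f = 406 kJ/kg = 406000 J/kg
dT = 2 * gamma_SL * T_bulk / (rho * H_f * R)
dT = 2 * 0.88 * 1965 / (14263 * 406000 * 7e-09)
dT = 85.3 K

85.3


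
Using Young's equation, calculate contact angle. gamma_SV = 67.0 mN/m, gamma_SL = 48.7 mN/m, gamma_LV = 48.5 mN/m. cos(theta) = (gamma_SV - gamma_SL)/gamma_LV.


cos(theta) = (gamma_SV - gamma_SL) / gamma_LV
cos(theta) = (67.0 - 48.7) / 48.5
cos(theta) = 0.37732
theta = arccos(0.37732) = 67.83 degrees

67.83


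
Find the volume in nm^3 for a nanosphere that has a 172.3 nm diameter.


Radius r = 172.3/2 = 86.15 nm
Volume V = (4/3) * pi * r^3
V = (4/3) * pi * (86.15)^3
V = 2678270.6 nm^3

2678270.6


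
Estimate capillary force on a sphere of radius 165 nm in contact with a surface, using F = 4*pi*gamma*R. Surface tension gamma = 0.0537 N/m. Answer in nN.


Convert radius: R = 165 nm = 1.65e-07 m
F = 4 * pi * gamma * R
F = 4 * pi * 0.0537 * 1.65e-07
F = 1.11344e-07 N = 111.3443 nN

111.3443


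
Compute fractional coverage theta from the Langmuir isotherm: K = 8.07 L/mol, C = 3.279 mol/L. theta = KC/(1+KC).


Langmuir isotherm: theta = K*C / (1 + K*C)
K*C = 8.07 * 3.279 = 26.46153
theta = 26.46153 / (1 + 26.46153) = 26.46153 / 27.46153
theta = 0.9636

0.9636


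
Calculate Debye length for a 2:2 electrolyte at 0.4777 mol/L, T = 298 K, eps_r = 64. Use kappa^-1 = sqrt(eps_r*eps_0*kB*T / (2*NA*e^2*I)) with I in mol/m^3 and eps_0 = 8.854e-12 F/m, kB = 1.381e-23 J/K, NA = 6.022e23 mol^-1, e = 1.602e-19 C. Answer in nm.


Ionic strength I = 0.4777 * 2^2 * 1000 = 1910.8 mol/m^3
kappa^-1 = sqrt(64 * 8.854e-12 * 1.381e-23 * 298 / (2 * 6.022e23 * (1.602e-19)^2 * 1910.8))
kappa^-1 = 0.199 nm

0.199


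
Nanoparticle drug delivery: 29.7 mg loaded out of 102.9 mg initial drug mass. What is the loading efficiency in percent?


Drug loading efficiency = (drug loaded / drug initial) * 100
DLE = 29.7 / 102.9 * 100
DLE = 0.2886 * 100
DLE = 28.86%

28.86


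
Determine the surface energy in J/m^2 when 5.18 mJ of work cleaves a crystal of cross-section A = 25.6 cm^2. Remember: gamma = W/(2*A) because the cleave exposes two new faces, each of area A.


Convert: A = 25.6 cm^2 = 0.00256 m^2, W = 5.18 mJ = 0.00518 J
Cleaving exposes two faces of area A, so total new surface = 2*A and gamma = W / (2*A)
gamma = 0.00518 / (2 * 0.00256)
gamma = 1.012 J/m^2

1.012


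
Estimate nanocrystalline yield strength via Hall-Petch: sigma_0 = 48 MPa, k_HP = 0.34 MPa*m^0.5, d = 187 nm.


d = 187 nm = 1.87e-07 m
sqrt(d) = 0.000432435
Hall-Petch contribution = k / sqrt(d) = 0.34 / 0.000432435 = 786.2 MPa
sigma = sigma_0 + k/sqrt(d) = 48 + 786.2 = 834.2 MPa

834.2


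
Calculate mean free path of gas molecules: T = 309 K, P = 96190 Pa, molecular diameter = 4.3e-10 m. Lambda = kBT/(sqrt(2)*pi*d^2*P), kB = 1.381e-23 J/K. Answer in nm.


Mean free path: lambda = kB*T / (sqrt(2) * pi * d^2 * P)
lambda = 1.381e-23 * 309 / (sqrt(2) * pi * (4.3e-10)^2 * 96190)
lambda = 5.40033e-08 m
lambda = 54.0 nm

54.0


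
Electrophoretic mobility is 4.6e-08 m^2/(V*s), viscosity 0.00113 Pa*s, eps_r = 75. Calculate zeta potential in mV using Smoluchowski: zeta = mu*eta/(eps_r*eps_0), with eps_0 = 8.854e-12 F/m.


Smoluchowski equation: zeta = mu * eta / (eps_r * eps_0)
zeta = 4.6e-08 * 0.00113 / (75 * 8.854e-12)
zeta = 0.078277 V = 78.28 mV

78.28


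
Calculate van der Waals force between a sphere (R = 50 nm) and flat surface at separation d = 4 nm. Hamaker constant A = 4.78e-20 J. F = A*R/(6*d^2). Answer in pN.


Convert to SI: R = 50 nm = 5e-08 m, d = 4 nm = 4e-09 m
F = A * R / (6 * d^2)
F = 4.78e-20 * 5e-08 / (6 * (4e-09)^2)
F = 2.48958e-11 N = 24.896 pN

24.896


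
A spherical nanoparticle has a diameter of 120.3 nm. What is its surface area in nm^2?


Radius r = 120.3/2 = 60.15 nm
Surface area SA = 4 * pi * r^2
SA = 4 * pi * (60.15)^2
SA = 45465.41 nm^2

45465.41


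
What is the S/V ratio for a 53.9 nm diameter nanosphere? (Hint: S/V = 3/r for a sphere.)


Radius r = 53.9/2 = 26.95 nm
S/V = 3 / r = 3 / 26.95
S/V = 0.1113 nm^-1

0.1113


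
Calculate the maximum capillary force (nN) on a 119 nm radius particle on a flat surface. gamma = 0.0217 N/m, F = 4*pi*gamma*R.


Convert radius: R = 119 nm = 1.19e-07 m
F = 4 * pi * gamma * R
F = 4 * pi * 0.0217 * 1.19e-07
F = 3.24501e-08 N = 32.4501 nN

32.4501


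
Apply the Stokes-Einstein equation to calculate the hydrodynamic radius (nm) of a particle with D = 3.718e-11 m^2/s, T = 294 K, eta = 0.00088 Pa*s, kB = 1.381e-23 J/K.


Stokes-Einstein: R = kB*T / (6*pi*eta*D)
R = 1.381e-23 * 294 / (6 * pi * 0.00088 * 3.718e-11)
R = 6.58336e-09 m = 6.58 nm

6.58


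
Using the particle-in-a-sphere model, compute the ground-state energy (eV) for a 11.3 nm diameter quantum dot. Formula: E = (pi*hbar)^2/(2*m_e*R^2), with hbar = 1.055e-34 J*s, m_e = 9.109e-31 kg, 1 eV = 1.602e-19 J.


Radius R = 11.3/2 = 5.65 nm = 5.65e-09 m
E = (pi * 1.055e-34)^2 / (2 * 9.109e-31 * (5.65e-09)^2)
E(J) = 1.88889e-21
E = E(J) / 1.602e-19 = 0.0118 eV

0.0118


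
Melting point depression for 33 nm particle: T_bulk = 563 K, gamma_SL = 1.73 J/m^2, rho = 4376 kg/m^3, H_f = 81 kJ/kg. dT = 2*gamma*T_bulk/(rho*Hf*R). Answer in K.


Radius R = 33/2 = 16.5 nm = 1.65e-08 m
Convert H_f = 81 kJ/kg = 81000 J/kg
dT = 2 * gamma_SL * T_bulk / (rho * H_f * R)
dT = 2 * 1.73 * 563 / (4376 * 81000 * 1.65e-08)
dT = 333.1 K

333.1


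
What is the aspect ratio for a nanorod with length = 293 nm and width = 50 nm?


Aspect ratio AR = length / diameter
AR = 293 / 50
AR = 5.86

5.86


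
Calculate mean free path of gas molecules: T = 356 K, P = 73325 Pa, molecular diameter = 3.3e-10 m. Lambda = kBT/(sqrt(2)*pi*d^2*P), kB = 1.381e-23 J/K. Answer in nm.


Mean free path: lambda = kB*T / (sqrt(2) * pi * d^2 * P)
lambda = 1.381e-23 * 356 / (sqrt(2) * pi * (3.3e-10)^2 * 73325)
lambda = 1.38579e-07 m
lambda = 138.58 nm

138.58


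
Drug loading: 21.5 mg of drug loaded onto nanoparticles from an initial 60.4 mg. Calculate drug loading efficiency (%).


Drug loading efficiency = (drug loaded / drug initial) * 100
DLE = 21.5 / 60.4 * 100
DLE = 0.356 * 100
DLE = 35.6%

35.6


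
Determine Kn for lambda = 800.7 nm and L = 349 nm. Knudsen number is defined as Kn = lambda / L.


Knudsen number Kn = lambda / L
Kn = 800.7 / 349
Kn = 2.2943

2.2943


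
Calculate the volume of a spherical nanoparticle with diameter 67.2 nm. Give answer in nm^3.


Radius r = 67.2/2 = 33.6 nm
Volume V = (4/3) * pi * r^3
V = (4/3) * pi * (33.6)^3
V = 158893.61 nm^3

158893.61


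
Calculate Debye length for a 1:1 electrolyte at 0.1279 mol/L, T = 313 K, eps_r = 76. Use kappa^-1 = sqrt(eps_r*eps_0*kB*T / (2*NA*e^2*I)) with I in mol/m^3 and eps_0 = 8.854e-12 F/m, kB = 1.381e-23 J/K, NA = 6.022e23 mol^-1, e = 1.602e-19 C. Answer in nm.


Ionic strength I = 0.1279 * 1^2 * 1000 = 127.9 mol/m^3
kappa^-1 = sqrt(76 * 8.854e-12 * 1.381e-23 * 313 / (2 * 6.022e23 * (1.602e-19)^2 * 127.9))
kappa^-1 = 0.858 nm

0.858


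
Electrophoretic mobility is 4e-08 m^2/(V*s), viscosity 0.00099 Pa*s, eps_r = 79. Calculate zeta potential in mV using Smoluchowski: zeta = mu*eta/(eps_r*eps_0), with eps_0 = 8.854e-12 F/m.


Smoluchowski equation: zeta = mu * eta / (eps_r * eps_0)
zeta = 4e-08 * 0.00099 / (79 * 8.854e-12)
zeta = 0.056615 V = 56.61 mV

56.61


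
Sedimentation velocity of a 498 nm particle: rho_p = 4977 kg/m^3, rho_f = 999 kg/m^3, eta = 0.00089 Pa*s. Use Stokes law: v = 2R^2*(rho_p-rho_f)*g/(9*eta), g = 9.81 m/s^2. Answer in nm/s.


Radius R = 498/2 nm = 2.49e-07 m
Density difference = 4977 - 999 = 3978 kg/m^3
v = 2 * R^2 * (rho_p - rho_f) * g / (9 * eta)
v = 2 * (2.49e-07)^2 * 3978 * 9.81 / (9 * 0.00089)
v = 6.04129e-07 m/s = 604.1294 nm/s

604.1294


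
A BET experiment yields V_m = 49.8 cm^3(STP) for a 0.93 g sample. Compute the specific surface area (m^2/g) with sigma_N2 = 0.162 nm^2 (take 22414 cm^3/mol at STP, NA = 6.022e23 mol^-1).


Number of moles in monolayer = V_m / 22414 = 49.8 / 22414 = 0.00222183
Number of molecules = moles * NA = 0.00222183 * 6.022e23
SA = molecules * sigma / mass
SA = (49.8 / 22414) * 6.022e23 * 0.162e-18 / 0.93
SA = 233.1 m^2/g

233.1


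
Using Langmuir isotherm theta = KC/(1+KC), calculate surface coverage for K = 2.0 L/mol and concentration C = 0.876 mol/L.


Langmuir isotherm: theta = K*C / (1 + K*C)
K*C = 2.0 * 0.876 = 1.752
theta = 1.752 / (1 + 1.752) = 1.752 / 2.752
theta = 0.6366

0.6366


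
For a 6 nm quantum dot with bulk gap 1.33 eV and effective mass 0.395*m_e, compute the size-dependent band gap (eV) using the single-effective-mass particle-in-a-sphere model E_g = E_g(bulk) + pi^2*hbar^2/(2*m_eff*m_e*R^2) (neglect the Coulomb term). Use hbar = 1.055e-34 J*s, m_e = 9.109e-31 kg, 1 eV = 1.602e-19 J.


Radius R = 6/2 nm = 3e-09 m
Confinement energy dE = pi^2 * hbar^2 / (2 * m_eff * m_e * R^2)
dE = pi^2 * (1.055e-34)^2 / (2 * 0.395 * 9.109e-31 * (3e-09)^2) J, divided by 1.602e-19 J/eV
dE = 0.1059 eV
Total band gap = E_g(bulk) + dE = 1.33 + 0.1059 = 1.4359 eV

1.4359


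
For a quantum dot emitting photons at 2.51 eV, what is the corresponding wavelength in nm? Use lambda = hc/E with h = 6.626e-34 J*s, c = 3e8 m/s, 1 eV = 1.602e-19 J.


Convert energy: E = 2.51 eV = 2.51 * 1.602e-19 = 4.02102e-19 J
lambda = h*c / E = 6.626e-34 * 3e8 / 4.02102e-19
lambda = 4.94352e-07 m = 494.4 nm

494.4


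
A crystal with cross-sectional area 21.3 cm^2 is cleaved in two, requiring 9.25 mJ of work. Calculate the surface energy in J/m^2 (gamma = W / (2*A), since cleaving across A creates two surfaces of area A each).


Convert: A = 21.3 cm^2 = 0.00213 m^2, W = 9.25 mJ = 0.00925 J
Cleaving exposes two faces of area A, so total new surface = 2*A and gamma = W / (2*A)
gamma = 0.00925 / (2 * 0.00213)
gamma = 2.171 J/m^2

2.171


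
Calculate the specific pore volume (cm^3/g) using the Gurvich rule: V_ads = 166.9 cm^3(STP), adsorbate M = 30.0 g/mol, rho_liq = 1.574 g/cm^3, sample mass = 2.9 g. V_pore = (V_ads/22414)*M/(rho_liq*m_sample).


Moles adsorbed n = V_ads / 22414 = 166.9 / 22414 = 7.446239e-03 mol
Liquid volume V_liq = n * M / rho_liq = 7.446239e-03 * 30.0 / 1.574 = 0.14192 cm^3
Specific pore volume V_pore = V_liq / m_sample = 0.14192 / 2.9
V_pore = 0.0489 cm^3/g

0.0489


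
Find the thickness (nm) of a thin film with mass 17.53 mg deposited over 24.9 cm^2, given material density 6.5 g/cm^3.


Convert: m = 17.53 mg = 1.7530e-05 kg, A = 24.9 cm^2 = 2.4900e-03 m^2, rho = 6.5 g/cm^3 = 6500 kg/m^3
t = m / (A * rho)
t = 1.7530e-05 / (2.4900e-03 * 6500)
t = 1.0831e-06 m = 1083.1 nm

1083.1


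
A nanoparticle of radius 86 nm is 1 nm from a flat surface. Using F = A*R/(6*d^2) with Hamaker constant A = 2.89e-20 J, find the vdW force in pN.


Convert to SI: R = 86 nm = 8.6e-08 m, d = 1 nm = 1e-09 m
F = A * R / (6 * d^2)
F = 2.89e-20 * 8.6e-08 / (6 * (1e-09)^2)
F = 4.14233e-10 N = 414.233 pN

414.233


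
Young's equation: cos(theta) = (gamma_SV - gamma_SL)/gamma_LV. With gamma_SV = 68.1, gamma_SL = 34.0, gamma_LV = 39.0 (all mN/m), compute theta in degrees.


cos(theta) = (gamma_SV - gamma_SL) / gamma_LV
cos(theta) = (68.1 - 34.0) / 39.0
cos(theta) = 0.874359
theta = arccos(0.874359) = 29.03 degrees

29.03


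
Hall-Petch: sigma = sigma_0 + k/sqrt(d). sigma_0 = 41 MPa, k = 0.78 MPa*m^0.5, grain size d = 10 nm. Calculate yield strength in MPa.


d = 10 nm = 1e-08 m
sqrt(d) = 0.0001
Hall-Petch contribution = k / sqrt(d) = 0.78 / 0.0001 = 7800.0 MPa
sigma = sigma_0 + k/sqrt(d) = 41 + 7800.0 = 7841.0 MPa

7841.0


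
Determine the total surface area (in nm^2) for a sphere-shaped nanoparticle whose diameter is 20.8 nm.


Radius r = 20.8/2 = 10.4 nm
Surface area SA = 4 * pi * r^2
SA = 4 * pi * (10.4)^2
SA = 1359.18 nm^2

1359.18


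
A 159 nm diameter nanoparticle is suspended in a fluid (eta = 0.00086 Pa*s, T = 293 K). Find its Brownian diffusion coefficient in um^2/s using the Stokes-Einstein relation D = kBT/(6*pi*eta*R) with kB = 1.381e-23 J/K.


Radius R = 159/2 = 79.5 nm = 7.95e-08 m
D = kB*T / (6*pi*eta*R)
D = 1.381e-23 * 293 / (6 * pi * 0.00086 * 7.95e-08)
D = 3.13975e-12 m^2/s = 3.14 um^2/s

3.14


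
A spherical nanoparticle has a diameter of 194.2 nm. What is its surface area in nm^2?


Radius r = 194.2/2 = 97.1 nm
Surface area SA = 4 * pi * r^2
SA = 4 * pi * (97.1)^2
SA = 118480.89 nm^2

118480.89


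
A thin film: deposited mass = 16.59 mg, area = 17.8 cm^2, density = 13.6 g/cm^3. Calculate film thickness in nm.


Convert: m = 16.59 mg = 1.6590e-05 kg, A = 17.8 cm^2 = 1.7800e-03 m^2, rho = 13.6 g/cm^3 = 13600 kg/m^3
t = m / (A * rho)
t = 1.6590e-05 / (1.7800e-03 * 13600)
t = 6.8531e-07 m = 685.3 nm

685.3


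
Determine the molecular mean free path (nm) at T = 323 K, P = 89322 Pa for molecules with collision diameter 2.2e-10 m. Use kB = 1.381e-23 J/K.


Mean free path: lambda = kB*T / (sqrt(2) * pi * d^2 * P)
lambda = 1.381e-23 * 323 / (sqrt(2) * pi * (2.2e-10)^2 * 89322)
lambda = 2.32235e-07 m
lambda = 232.23 nm

232.23


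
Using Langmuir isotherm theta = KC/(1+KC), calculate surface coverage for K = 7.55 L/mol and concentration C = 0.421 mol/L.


Langmuir isotherm: theta = K*C / (1 + K*C)
K*C = 7.55 * 0.421 = 3.17855
theta = 3.17855 / (1 + 3.17855) = 3.17855 / 4.17855
theta = 0.7607

0.7607


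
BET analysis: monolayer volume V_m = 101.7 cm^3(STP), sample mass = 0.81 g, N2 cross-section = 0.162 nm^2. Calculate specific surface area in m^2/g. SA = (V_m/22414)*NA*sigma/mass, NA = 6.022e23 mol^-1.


Number of moles in monolayer = V_m / 22414 = 101.7 / 22414 = 0.00453734
Number of molecules = moles * NA = 0.00453734 * 6.022e23
SA = molecules * sigma / mass
SA = (101.7 / 22414) * 6.022e23 * 0.162e-18 / 0.81
SA = 546.5 m^2/g

546.5


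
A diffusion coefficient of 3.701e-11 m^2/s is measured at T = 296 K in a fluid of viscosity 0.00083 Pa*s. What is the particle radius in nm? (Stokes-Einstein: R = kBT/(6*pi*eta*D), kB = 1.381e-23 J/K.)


Stokes-Einstein: R = kB*T / (6*pi*eta*D)
R = 1.381e-23 * 296 / (6 * pi * 0.00083 * 3.701e-11)
R = 7.05971e-09 m = 7.06 nm

7.06


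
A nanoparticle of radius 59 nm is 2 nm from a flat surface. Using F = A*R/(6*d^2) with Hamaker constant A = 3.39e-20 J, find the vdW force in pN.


Convert to SI: R = 59 nm = 5.9e-08 m, d = 2 nm = 2e-09 m
F = A * R / (6 * d^2)
F = 3.39e-20 * 5.9e-08 / (6 * (2e-09)^2)
F = 8.33375e-11 N = 83.337 pN

83.337


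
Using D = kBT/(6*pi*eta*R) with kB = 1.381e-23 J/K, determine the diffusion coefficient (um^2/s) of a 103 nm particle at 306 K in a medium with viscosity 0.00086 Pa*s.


Radius R = 103/2 = 51.5 nm = 5.15e-08 m
D = kB*T / (6*pi*eta*R)
D = 1.381e-23 * 306 / (6 * pi * 0.00086 * 5.15e-08)
D = 5.06184e-12 m^2/s = 5.062 um^2/s

5.062
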